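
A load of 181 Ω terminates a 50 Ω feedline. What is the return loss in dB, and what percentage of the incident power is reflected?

Γ = (181 − 50)/(181 + 50) = 0.567
RL = −20·log₁₀(0.567) = 4.93 dB
P_refl/P_inc = |Γ|² = 0.322

RL ≈ 4.93 dB; 32.2% of incident power reflected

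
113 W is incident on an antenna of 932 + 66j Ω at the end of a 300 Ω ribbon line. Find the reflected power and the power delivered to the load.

|Γ| = |(632 + j66)/(1232 + j66)| = 0.515
|Γ|² = 0.265
P_refl = |Γ|²·P_inc = 30 W, P_del = (1 − |Γ|²)·P_inc = 83 W

P_reflected ≈ 30 W; P_delivered ≈ 83 W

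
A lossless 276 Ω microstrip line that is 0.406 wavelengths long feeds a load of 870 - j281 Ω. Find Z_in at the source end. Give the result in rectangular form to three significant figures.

βl = 2π × 0.406 = 146°
tan(βl) = tan(146°) = -0.67
Z_in = Z_0·(Z_L + jZ_0·tanβl)/(Z_0 + jZ_L·tanβl)
     = 276·(870 − j466)/(87.6 − j583)

Z_in ≈ 276 + j370 Ω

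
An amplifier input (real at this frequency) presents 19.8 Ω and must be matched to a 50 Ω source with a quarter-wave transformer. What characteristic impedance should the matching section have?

Z_qwt ≈ 31.5 Ω

Z_qwt = √(Z_0·R_L) = √(50 × 19.8) = √990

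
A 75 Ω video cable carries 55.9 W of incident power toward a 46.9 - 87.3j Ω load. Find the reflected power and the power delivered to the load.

|Γ| = |(-28.1 − j87.3)/(121.9 − j87.3)| = 0.612
|Γ|² = 0.374
P_refl = |Γ|²·P_inc = 20.9 W, P_del = (1 − |Γ|²)·P_inc = 35 W

P_reflected ≈ 20.9 W; P_delivered ≈ 35 W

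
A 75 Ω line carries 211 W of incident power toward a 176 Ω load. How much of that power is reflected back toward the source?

P_reflected ≈ 34.2 W

Γ = (176 − 75)/(176 + 75) = 0.402
|Γ|² = 0.162
P_refl = |Γ|²·P_inc = 34.2 W, P_del = (1 − |Γ|²)·P_inc = 177 W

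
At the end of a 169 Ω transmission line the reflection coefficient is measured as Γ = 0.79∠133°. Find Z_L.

Z_L ≈ 23.5 + j72.3 Ω

Z_L = Z_0·(1 + Γ)/(1 − Γ) = 169·(0.461 + j0.578)/(1.54 − j0.578)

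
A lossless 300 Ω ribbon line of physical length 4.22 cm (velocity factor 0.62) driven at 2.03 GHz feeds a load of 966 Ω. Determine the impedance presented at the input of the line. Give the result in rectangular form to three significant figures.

λ = v/f = 0.62·c / 2.03 GHz = 0.0916 m
βl = 2π·l/λ = 2π × 0.461 = 166°
tan(βl) = tan(166°) = -0.253
Z_in = Z_0·(Z_L + jZ_0·tanβl)/(Z_0 + jZ_L·tanβl)
     = 300·(966 − j75.9)/(300 − j244)

Z_in ≈ 618 + j427 Ω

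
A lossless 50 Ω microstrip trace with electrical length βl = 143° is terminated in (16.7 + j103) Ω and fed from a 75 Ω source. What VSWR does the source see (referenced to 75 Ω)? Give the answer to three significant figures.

VSWR ≈ 21.1

tan(βl) = -0.754
Z_in = Z_0·(Z_L + jZ_0·tanβl)/(Z_0 + jZ_L·tanβl) = 3.98 + j26 Ω
Γ_s = (Z_in − Z_s)/(Z_in + Z_s) = (-71 + j26)/(79 + j26), |Γ_s| = 0.91
VSWR = (1 + |Γ_s|)/(1 − |Γ_s|)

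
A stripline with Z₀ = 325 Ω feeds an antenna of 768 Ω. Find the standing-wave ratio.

For a purely resistive load, VSWR = R_L/Z_0 or Z_0/R_L (whichever > 1) = 768/325

VSWR ≈ 2.36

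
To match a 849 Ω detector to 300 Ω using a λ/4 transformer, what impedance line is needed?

Z_qwt ≈ 505 Ω

Z_qwt = √(Z_0·R_L) = √(300 × 849) = √254700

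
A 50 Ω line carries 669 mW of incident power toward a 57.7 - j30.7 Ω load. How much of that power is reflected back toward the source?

|Γ| = |(7.7 − j30.7)/(107.7 − j30.7)| = 0.283
|Γ|² = 0.0799
P_refl = |Γ|²·P_inc = 53.4 mW, P_del = (1 − |Γ|²)·P_inc = 616 mW

P_reflected ≈ 53.4 mW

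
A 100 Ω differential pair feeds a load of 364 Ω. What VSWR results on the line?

For a purely resistive load, VSWR = R_L/Z_0 or Z_0/R_L (whichever > 1) = 364/100

VSWR ≈ 3.64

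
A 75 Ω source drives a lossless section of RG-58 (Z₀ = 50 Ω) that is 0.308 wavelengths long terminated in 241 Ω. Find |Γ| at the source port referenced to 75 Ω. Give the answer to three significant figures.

βl = 2π × 0.308 = 111°
tan(βl) = -2.62
Z_in = Z_0·(Z_L + jZ_0·tanβl)/(Z_0 + jZ_L·tanβl) = 11.8 + j18.1 Ω
Γ_s = (Z_in − Z_s)/(Z_in + Z_s) = (-63.2 + j18.1)/(86.8 + j18.1), |Γ_s| = 0.741

|Γ| ≈ 0.741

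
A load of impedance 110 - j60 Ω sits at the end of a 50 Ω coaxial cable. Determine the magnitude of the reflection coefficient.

Γ = (Z_L − Z_0)/(Z_L + Z_0) = (60 − j60)/(160 − j60)
|Γ| = 84.9/171

|Γ| ≈ 0.497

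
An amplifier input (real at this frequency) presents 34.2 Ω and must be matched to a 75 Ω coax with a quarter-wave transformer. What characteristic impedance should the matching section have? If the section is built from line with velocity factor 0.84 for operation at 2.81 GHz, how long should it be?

Z_qwt = √(Z_0·R_L) = √(75 × 34.2) = √2565
λ = 0.84·c/f = 0.0897 m, so l = λ/4 = 0.0224 m

Z_qwt ≈ 50.6 Ω; length ≈ 2.24 cm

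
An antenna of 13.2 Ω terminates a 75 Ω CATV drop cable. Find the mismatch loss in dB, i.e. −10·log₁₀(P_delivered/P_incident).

mismatch loss ≈ 2.93 dB

Γ = (13.2 − 75)/(13.2 + 75) = -0.701
|Γ|² = 0.491, so P_del/P_inc = 1 − |Γ|² = 0.509
ML = −10·log₁₀(1 − |Γ|²)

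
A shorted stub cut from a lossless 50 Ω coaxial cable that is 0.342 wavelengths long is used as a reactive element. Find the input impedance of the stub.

βl = 2π × 0.342 = 123°
tan(βl) = -1.53
For a shorted stub, Z_in = jZ_0·tan(βl)

Z_in ≈ −j76.6 Ω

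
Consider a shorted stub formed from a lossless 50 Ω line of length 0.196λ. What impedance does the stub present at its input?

βl = 2π × 0.196 = 70.6°
tan(βl) = 2.83
For a shorted stub, Z_in = jZ_0·tan(βl)

Z_in ≈ +j142 Ω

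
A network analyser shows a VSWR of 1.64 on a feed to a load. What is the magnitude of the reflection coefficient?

|Γ| ≈ 0.242

|Γ| = (S − 1)/(S + 1) = (1.64 − 1)/(1.64 + 1) = 0.64/2.64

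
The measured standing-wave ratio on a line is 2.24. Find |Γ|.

|Γ| ≈ 0.383

|Γ| = (S − 1)/(S + 1) = (2.24 − 1)/(2.24 + 1) = 1.24/3.24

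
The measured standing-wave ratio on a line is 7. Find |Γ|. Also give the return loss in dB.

|Γ| ≈ 0.75; return loss ≈ 2.5 dB

|Γ| = (S − 1)/(S + 1) = (7 − 1)/(7 + 1) = 6/8
RL = −20·log₁₀|Γ| = −20·log₁₀(0.75)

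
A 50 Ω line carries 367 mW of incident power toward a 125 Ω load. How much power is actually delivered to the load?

P_delivered ≈ 300 mW

Γ = (125 − 50)/(125 + 50) = 0.429
|Γ|² = 0.184
P_refl = |Γ|²·P_inc = 67.4 mW, P_del = (1 − |Γ|²)·P_inc = 300 mW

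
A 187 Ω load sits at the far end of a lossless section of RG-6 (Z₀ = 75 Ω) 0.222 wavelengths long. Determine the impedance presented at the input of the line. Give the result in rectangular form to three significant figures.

βl = 2π × 0.222 = 79.9°
tan(βl) = tan(79.9°) = 5.63
Z_in = Z_0·(Z_L + jZ_0·tanβl)/(Z_0 + jZ_L·tanβl)
     = 75·(187 + j422)/(75 + j1050)

Z_in ≈ 30.9 − j11.1 Ω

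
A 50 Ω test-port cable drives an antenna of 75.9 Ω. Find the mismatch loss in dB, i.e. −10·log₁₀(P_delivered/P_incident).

mismatch loss ≈ 0.188 dB

Γ = (75.9 − 50)/(75.9 + 50) = 0.206
|Γ|² = 0.0423, so P_del/P_inc = 1 − |Γ|² = 0.958
ML = −10·log₁₀(1 − |Γ|²)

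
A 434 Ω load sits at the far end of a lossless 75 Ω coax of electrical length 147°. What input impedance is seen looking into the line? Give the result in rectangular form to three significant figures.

Z_in ≈ 40.8 + j105 Ω

tan(βl) = tan(147°) = -0.649
Z_in = Z_0·(Z_L + jZ_0·tanβl)/(Z_0 + jZ_L·tanβl)
     = 75·(434 − j48.7)/(75 − j282)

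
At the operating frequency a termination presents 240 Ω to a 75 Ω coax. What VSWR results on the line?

For a purely resistive load, VSWR = R_L/Z_0 or Z_0/R_L (whichever > 1) = 240/75

VSWR ≈ 3.2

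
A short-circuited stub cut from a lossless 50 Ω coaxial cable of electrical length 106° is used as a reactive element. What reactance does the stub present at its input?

tan(βl) = -3.49
For a short-circuited stub, Z_in = jZ_0·tan(βl)

X_in ≈ -174 Ω (capacitive)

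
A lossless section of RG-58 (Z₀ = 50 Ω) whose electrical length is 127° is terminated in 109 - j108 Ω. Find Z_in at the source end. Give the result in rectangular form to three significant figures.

tan(βl) = tan(127°) = -1.33
Z_in = Z_0·(Z_L + jZ_0·tanβl)/(Z_0 + jZ_L·tanβl)
     = 50·(109 − j174)/(-93.3 − j145)

Z_in ≈ 25.4 + j54.1 Ω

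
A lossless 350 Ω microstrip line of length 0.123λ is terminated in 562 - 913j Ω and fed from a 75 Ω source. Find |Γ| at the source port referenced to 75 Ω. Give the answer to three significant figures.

βl = 2π × 0.123 = 44.3°
tan(βl) = 0.975
Z_in = Z_0·(Z_L + jZ_0·tanβl)/(Z_0 + jZ_L·tanβl) = 73 − j194 Ω
Γ_s = (Z_in − Z_s)/(Z_in + Z_s) = (-1.96 − j194)/(148 − j194), |Γ_s| = 0.794

|Γ| ≈ 0.794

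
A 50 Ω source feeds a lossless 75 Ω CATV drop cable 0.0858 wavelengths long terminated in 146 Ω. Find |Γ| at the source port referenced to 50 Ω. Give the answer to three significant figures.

βl = 2π × 0.0858 = 30.9°
tan(βl) = 0.598
Z_in = Z_0·(Z_L + jZ_0·tanβl)/(Z_0 + jZ_L·tanβl) = 84.1 − j53.1 Ω
Γ_s = (Z_in − Z_s)/(Z_in + Z_s) = (34.1 − j53.1)/(134 − j53.1), |Γ_s| = 0.438

|Γ| ≈ 0.438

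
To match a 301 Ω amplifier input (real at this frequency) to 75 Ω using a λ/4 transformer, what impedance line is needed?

Z_qwt ≈ 150 Ω

Z_qwt = √(Z_0·R_L) = √(75 × 301) = √22580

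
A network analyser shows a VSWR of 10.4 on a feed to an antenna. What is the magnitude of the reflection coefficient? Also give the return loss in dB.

|Γ| ≈ 0.825; return loss ≈ 1.68 dB

|Γ| = (S − 1)/(S + 1) = (10.4 − 1)/(10.4 + 1) = 9.4/11.4
RL = −20·log₁₀|Γ| = −20·log₁₀(0.825)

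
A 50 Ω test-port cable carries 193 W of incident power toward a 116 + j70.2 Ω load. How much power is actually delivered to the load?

P_delivered ≈ 138 W

|Γ| = |(66 + j70.2)/(166 + j70.2)| = 0.535
|Γ|² = 0.286
P_refl = |Γ|²·P_inc = 55.2 W, P_del = (1 − |Γ|²)·P_inc = 138 W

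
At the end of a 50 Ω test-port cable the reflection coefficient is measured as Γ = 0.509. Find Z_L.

Z_L = Z_0·(1 + Γ)/(1 − Γ) = 50·(1.51)/(0.491)

Z_L ≈ 154 Ω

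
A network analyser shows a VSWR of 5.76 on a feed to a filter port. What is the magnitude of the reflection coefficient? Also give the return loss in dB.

|Γ| ≈ 0.704; return loss ≈ 3.05 dB

|Γ| = (S − 1)/(S + 1) = (5.76 − 1)/(5.76 + 1) = 4.76/6.76
RL = −20·log₁₀|Γ| = −20·log₁₀(0.704)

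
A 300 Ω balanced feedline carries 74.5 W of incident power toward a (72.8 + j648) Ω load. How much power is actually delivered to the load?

P_delivered ≈ 11.6 W

|Γ| = |(-227.2 + j648)/(372.8 + j648)| = 0.919
|Γ|² = 0.844
P_refl = |Γ|²·P_inc = 62.9 W, P_del = (1 − |Γ|²)·P_inc = 11.6 W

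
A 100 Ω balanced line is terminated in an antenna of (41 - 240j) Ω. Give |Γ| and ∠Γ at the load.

Γ ≈ 0.888 ∠ -44.2°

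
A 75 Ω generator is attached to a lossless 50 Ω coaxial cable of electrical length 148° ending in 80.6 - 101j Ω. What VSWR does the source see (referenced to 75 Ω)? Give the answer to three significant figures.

VSWR ≈ 3.27

tan(βl) = -0.625
Z_in = Z_0·(Z_L + jZ_0·tanβl)/(Z_0 + jZ_L·tanβl) = 103 + j107 Ω
Γ_s = (Z_in − Z_s)/(Z_in + Z_s) = (28.4 + j107)/(178 + j107), |Γ_s| = 0.532
VSWR = (1 + |Γ_s|)/(1 − |Γ_s|)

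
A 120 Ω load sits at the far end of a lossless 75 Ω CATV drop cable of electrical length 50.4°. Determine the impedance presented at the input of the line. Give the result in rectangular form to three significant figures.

tan(βl) = tan(50.4°) = 1.21
Z_in = Z_0·(Z_L + jZ_0·tanβl)/(Z_0 + jZ_L·tanβl)
     = 75·(120 + j90.7)/(75 + j145)

Z_in ≈ 62.3 − j29.8 Ω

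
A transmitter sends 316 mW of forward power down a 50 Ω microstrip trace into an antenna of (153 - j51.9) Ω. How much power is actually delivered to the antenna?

P_delivered ≈ 220 mW

|Γ| = |(103 − j51.9)/(203 − j51.9)| = 0.55
|Γ|² = 0.303
P_refl = |Γ|²·P_inc = 95.7 mW, P_del = (1 − |Γ|²)·P_inc = 220 mW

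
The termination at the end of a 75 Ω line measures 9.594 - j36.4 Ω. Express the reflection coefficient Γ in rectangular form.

Γ = (Z_L − Z_0)/(Z_L + Z_0) = (-65.41 − j36.4)/(84.59 − j36.4)

Γ ≈ -0.496 − j0.644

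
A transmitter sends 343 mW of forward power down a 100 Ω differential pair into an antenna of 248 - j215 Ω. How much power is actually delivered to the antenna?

|Γ| = |(148 − j215)/(348 − j215)| = 0.638
|Γ|² = 0.407
P_refl = |Γ|²·P_inc = 140 mW, P_del = (1 − |Γ|²)·P_inc = 203 mW

P_delivered ≈ 203 mW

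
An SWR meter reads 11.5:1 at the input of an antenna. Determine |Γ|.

|Γ| ≈ 0.84

|Γ| = (S − 1)/(S + 1) = (11.5 − 1)/(11.5 + 1) = 10.5/12.5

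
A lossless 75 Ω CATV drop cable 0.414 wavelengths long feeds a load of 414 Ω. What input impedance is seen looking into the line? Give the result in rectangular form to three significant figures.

βl = 2π × 0.414 = 149°
tan(βl) = tan(149°) = -0.6
Z_in = Z_0·(Z_L + jZ_0·tanβl)/(Z_0 + jZ_L·tanβl)
     = 75·(414 − j45)/(75 − j248)

Z_in ≈ 47 + j111 Ω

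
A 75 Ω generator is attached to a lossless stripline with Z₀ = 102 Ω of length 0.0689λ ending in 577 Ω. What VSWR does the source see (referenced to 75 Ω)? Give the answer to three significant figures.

VSWR ≈ 7.08

βl = 2π × 0.0689 = 24.8°
tan(βl) = 0.462
Z_in = Z_0·(Z_L + jZ_0·tanβl)/(Z_0 + jZ_L·tanβl) = 89.4 − j187 Ω
Γ_s = (Z_in − Z_s)/(Z_in + Z_s) = (14.4 − j187)/(164 − j187), |Γ_s| = 0.752
VSWR = (1 + |Γ_s|)/(1 − |Γ_s|)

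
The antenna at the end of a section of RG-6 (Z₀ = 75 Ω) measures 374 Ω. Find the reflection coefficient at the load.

Γ = 0.666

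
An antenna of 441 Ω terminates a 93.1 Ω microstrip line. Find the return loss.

RL ≈ 3.72 dB

Γ = (441 − 93.1)/(441 + 93.1) = 0.651
RL = −20·log₁₀|Γ| = −20·log₁₀(0.651)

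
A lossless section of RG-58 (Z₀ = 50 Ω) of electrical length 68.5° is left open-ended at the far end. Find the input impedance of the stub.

Z_in ≈ −j19.7 Ω

tan(βl) = 2.54
For an open-ended stub, Z_in = −jZ_0·cot(βl) = −jZ_0/tan(βl)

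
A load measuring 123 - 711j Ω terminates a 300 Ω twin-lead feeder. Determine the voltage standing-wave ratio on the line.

Γ = (Z_L − Z_0)/(Z_L + Z_0) = (-177 − j711)/(423 − j711)
|Γ| = 733/827 = 0.886
VSWR = (1 + |Γ|)/(1 − |Γ|) = 1.89/0.114

VSWR ≈ 16.5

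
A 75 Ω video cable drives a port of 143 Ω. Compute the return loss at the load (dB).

Γ = (143 − 75)/(143 + 75) = 0.312
RL = −20·log₁₀|Γ| = −20·log₁₀(0.312)

RL ≈ 10.1 dB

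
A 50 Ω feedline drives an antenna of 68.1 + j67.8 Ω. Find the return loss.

RL ≈ 5.76 dB

Γ = (18.1 + j67.8)/(118.1 + j67.8), |Γ| = 0.515
RL = −20·log₁₀|Γ| = −20·log₁₀(0.515)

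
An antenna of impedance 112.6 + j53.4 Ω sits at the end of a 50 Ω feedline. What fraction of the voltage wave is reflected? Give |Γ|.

|Γ| ≈ 0.481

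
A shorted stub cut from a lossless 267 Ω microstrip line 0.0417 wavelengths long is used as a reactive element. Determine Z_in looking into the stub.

Z_in ≈ +j71.6 Ω

βl = 2π × 0.0417 = 15°
tan(βl) = 0.268
For a shorted stub, Z_in = jZ_0·tan(βl)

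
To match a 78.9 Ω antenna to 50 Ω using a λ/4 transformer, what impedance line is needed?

Z_qwt = √(Z_0·R_L) = √(50 × 78.9) = √3945

Z_qwt ≈ 62.8 Ω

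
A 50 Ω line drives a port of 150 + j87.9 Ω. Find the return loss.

Γ = (100 + j87.9)/(200 + j87.9), |Γ| = 0.609
RL = −20·log₁₀|Γ| = −20·log₁₀(0.609)

RL ≈ 4.3 dB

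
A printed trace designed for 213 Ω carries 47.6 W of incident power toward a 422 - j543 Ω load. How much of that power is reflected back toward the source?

P_reflected ≈ 23.1 W

|Γ| = |(209 − j543)/(635 − j543)| = 0.696
|Γ|² = 0.485
P_refl = |Γ|²·P_inc = 23.1 W, P_del = (1 − |Γ|²)·P_inc = 24.5 W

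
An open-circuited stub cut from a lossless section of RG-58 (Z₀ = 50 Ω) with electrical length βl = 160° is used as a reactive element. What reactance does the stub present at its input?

X_in ≈ 137 Ω (inductive)

tan(βl) = -0.364
For an open-circuited stub, Z_in = −jZ_0·cot(βl) = −jZ_0/tan(βl)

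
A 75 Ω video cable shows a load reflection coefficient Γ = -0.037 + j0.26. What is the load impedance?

Z_L = Z_0·(1 + Γ)/(1 − Γ) = 75·(0.963 + j0.26)/(1.04 − j0.26)

Z_L ≈ 61.1 + j34.1 Ω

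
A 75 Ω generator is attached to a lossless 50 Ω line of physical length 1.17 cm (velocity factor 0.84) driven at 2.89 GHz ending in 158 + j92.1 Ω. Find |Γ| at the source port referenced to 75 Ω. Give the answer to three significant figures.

|Γ| ≈ 0.63

λ = v/f = 0.84·c / 2.89 GHz = 0.0872 m
βl = 2π·l/λ = 2π × 0.134 = 48.3°
tan(βl) = 1.12
Z_in = Z_0·(Z_L + jZ_0·tanβl)/(Z_0 + jZ_L·tanβl) = 26 − j52.4 Ω
Γ_s = (Z_in − Z_s)/(Z_in + Z_s) = (-49 − j52.4)/(101 − j52.4), |Γ_s| = 0.63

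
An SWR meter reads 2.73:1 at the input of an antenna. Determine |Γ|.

|Γ| = (S − 1)/(S + 1) = (2.73 − 1)/(2.73 + 1) = 1.73/3.73

|Γ| ≈ 0.464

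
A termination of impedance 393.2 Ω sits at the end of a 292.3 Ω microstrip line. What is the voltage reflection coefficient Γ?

Γ = (Z_L − Z_0)/(Z_L + Z_0) = (393.2 − 292.3)/(393.2 + 292.3) = 100.9/685.5

Γ = 0.147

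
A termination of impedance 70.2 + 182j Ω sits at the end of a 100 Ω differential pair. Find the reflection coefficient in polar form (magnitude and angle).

Γ = (Z_L − Z_0)/(Z_L + Z_0) = (-29.8 + j182)/(170.2 + j182)
|Γ| = 184/249 = 0.74

Γ ≈ 0.74 ∠ 52.4°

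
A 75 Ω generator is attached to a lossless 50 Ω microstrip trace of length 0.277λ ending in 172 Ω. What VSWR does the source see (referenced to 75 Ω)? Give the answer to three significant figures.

βl = 2π × 0.277 = 99.7°
tan(βl) = -5.84
Z_in = Z_0·(Z_L + jZ_0·tanβl)/(Z_0 + jZ_L·tanβl) = 14.9 + j7.82 Ω
Γ_s = (Z_in − Z_s)/(Z_in + Z_s) = (-60.1 + j7.82)/(89.9 + j7.82), |Γ_s| = 0.671
VSWR = (1 + |Γ_s|)/(1 − |Γ_s|)

VSWR ≈ 5.08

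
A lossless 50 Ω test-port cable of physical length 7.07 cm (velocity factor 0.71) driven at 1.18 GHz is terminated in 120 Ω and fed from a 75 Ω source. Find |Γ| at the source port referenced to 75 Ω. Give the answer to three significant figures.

|Γ| ≈ 0.425

λ = v/f = 0.71·c / 1.18 GHz = 0.181 m
βl = 2π·l/λ = 2π × 0.392 = 141°
tan(βl) = -0.81
Z_in = Z_0·(Z_L + jZ_0·tanβl)/(Z_0 + jZ_L·tanβl) = 41.6 + j40.3 Ω
Γ_s = (Z_in − Z_s)/(Z_in + Z_s) = (-33.4 + j40.3)/(117 + j40.3), |Γ_s| = 0.425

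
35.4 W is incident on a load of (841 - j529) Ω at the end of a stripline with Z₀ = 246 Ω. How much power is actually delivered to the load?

|Γ| = |(595 − j529)/(1087 − j529)| = 0.659
|Γ|² = 0.434
P_refl = |Γ|²·P_inc = 15.4 W, P_del = (1 − |Γ|²)·P_inc = 20 W

P_delivered ≈ 20 W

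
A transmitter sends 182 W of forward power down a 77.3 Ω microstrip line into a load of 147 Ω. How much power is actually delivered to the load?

P_delivered ≈ 164 W

Γ = (147 − 77.3)/(147 + 77.3) = 0.311
|Γ|² = 0.0966
P_refl = |Γ|²·P_inc = 17.6 W, P_del = (1 − |Γ|²)·P_inc = 164 W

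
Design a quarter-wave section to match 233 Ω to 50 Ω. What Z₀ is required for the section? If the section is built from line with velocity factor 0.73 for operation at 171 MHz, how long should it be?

Z_qwt = √(Z_0·R_L) = √(50 × 233) = √11650
λ = 0.73·c/f = 1.28 m, so l = λ/4 = 0.32 m

Z_qwt ≈ 108 Ω; length ≈ 32 cm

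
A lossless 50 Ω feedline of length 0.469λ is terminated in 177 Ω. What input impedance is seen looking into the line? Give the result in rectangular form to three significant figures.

Z_in ≈ 124 + j76.5 Ω

βl = 2π × 0.469 = 169°
tan(βl) = tan(169°) = -0.197
Z_in = Z_0·(Z_L + jZ_0·tanβl)/(Z_0 + jZ_L·tanβl)
     = 50·(177 − j9.86)/(50 − j34.9)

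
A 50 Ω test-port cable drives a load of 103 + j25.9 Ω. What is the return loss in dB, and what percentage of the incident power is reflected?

RL ≈ 8.4 dB; 14.5% of incident power reflected

Γ = (53 + j25.9)/(153 + j25.9), |Γ| = 0.38
RL = −20·log₁₀(0.38) = 8.4 dB
P_refl/P_inc = |Γ|² = 0.145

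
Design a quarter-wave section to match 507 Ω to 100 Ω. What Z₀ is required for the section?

Z_qwt ≈ 225 Ω

Z_qwt = √(Z_0·R_L) = √(100 × 507) = √50700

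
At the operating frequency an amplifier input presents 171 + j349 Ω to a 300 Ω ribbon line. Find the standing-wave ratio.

VSWR ≈ 4.48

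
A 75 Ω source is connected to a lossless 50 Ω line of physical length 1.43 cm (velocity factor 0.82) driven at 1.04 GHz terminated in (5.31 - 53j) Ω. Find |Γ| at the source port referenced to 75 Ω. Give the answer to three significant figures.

λ = v/f = 0.82·c / 1.04 GHz = 0.237 m
βl = 2π·l/λ = 2π × 0.0605 = 21.8°
tan(βl) = 0.399
Z_in = Z_0·(Z_L + jZ_0·tanβl)/(Z_0 + jZ_L·tanβl) = 3.04 − j23.3 Ω
Γ_s = (Z_in − Z_s)/(Z_in + Z_s) = (-72 − j23.3)/(78 − j23.3), |Γ_s| = 0.929

|Γ| ≈ 0.929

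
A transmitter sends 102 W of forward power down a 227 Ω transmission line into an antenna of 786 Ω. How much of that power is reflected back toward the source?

P_reflected ≈ 31.1 W

Γ = (786 − 227)/(786 + 227) = 0.552
|Γ|² = 0.305
P_refl = |Γ|²·P_inc = 31.1 W, P_del = (1 − |Γ|²)·P_inc = 70.9 W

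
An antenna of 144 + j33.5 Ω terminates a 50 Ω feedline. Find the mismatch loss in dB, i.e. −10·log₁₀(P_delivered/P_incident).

mismatch loss ≈ 1.29 dB

Γ = (94 + j33.5)/(194 + j33.5), |Γ| = 0.507
|Γ|² = 0.257, so P_del/P_inc = 1 − |Γ|² = 0.743
ML = −10·log₁₀(1 − |Γ|²)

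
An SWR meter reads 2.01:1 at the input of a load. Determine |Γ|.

|Γ| ≈ 0.336

|Γ| = (S − 1)/(S + 1) = (2.01 − 1)/(2.01 + 1) = 1.01/3.01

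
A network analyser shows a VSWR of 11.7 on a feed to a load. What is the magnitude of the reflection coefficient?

|Γ| = (S − 1)/(S + 1) = (11.7 − 1)/(11.7 + 1) = 10.7/12.7

|Γ| ≈ 0.843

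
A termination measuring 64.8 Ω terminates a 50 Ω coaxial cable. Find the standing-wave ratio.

VSWR ≈ 1.3

For a purely resistive load, VSWR = R_L/Z_0 or Z_0/R_L (whichever > 1) = 64.8/50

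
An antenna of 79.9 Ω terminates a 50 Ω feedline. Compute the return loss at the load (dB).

Γ = (79.9 − 50)/(79.9 + 50) = 0.23
RL = −20·log₁₀|Γ| = −20·log₁₀(0.23)

RL ≈ 12.8 dB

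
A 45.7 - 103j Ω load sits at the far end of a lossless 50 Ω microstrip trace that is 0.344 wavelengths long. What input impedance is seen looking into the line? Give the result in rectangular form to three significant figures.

Z_in ≈ 23.9 + j69.9 Ω

βl = 2π × 0.344 = 124°
tan(βl) = tan(124°) = -1.49
Z_in = Z_0·(Z_L + jZ_0·tanβl)/(Z_0 + jZ_L·tanβl)
     = 50·(45.7 − j178)/(-104 − j68.2)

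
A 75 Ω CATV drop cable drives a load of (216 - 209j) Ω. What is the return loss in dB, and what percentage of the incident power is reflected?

Γ = (141 − j209)/(291 − j209), |Γ| = 0.704
RL = −20·log₁₀(0.704) = 3.05 dB
P_refl/P_inc = |Γ|² = 0.495

RL ≈ 3.05 dB; 49.5% of incident power reflected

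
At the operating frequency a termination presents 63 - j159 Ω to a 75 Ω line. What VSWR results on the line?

Γ = (Z_L − Z_0)/(Z_L + Z_0) = (-12 − j159)/(138 − j159)
|Γ| = 159/211 = 0.757
VSWR = (1 + |Γ|)/(1 − |Γ|) = 1.76/0.243

VSWR ≈ 7.24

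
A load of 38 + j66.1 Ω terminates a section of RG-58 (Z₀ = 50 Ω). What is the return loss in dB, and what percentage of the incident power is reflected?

RL ≈ 4.29 dB; 37.3% of incident power reflected

Γ = (-12 + j66.1)/(88 + j66.1), |Γ| = 0.61
RL = −20·log₁₀(0.61) = 4.29 dB
P_refl/P_inc = |Γ|² = 0.373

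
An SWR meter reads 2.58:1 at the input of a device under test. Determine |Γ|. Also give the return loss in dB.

|Γ| = (S − 1)/(S + 1) = (2.58 − 1)/(2.58 + 1) = 1.58/3.58
RL = −20·log₁₀|Γ| = −20·log₁₀(0.441)

|Γ| ≈ 0.441; return loss ≈ 7.1 dB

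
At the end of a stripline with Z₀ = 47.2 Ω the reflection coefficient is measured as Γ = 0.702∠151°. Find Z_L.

Z_L = Z_0·(1 + Γ)/(1 − Γ) = 47.2·(0.386 + j0.34)/(1.61 − j0.34)

Z_L ≈ 8.8 + j11.8 Ω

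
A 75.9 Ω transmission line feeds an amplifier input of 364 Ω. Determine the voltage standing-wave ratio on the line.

VSWR ≈ 4.8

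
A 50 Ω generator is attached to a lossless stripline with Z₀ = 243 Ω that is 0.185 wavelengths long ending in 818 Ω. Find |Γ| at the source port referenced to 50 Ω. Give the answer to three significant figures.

βl = 2π × 0.185 = 66.6°
tan(βl) = 2.31
Z_in = Z_0·(Z_L + jZ_0·tanβl)/(Z_0 + jZ_L·tanβl) = 84.3 − j94.3 Ω
Γ_s = (Z_in − Z_s)/(Z_in + Z_s) = (34.3 − j94.3)/(134 − j94.3), |Γ_s| = 0.612

|Γ| ≈ 0.612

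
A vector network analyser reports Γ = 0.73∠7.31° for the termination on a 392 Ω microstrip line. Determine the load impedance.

Z_L ≈ 2160 + j859 Ω

Z_L = Z_0·(1 + Γ)/(1 − Γ) = 392·(1.72 + j0.0929)/(0.276 − j0.0929)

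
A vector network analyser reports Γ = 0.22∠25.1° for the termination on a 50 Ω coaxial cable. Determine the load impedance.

Z_L = Z_0·(1 + Γ)/(1 − Γ) = 50·(1.2 + j0.0933)/(0.801 − j0.0933)

Z_L ≈ 73.2 + j14.4 Ω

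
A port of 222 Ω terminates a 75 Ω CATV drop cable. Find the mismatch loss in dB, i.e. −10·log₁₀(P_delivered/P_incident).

Γ = (222 − 75)/(222 + 75) = 0.495
|Γ|² = 0.245, so P_del/P_inc = 1 − |Γ|² = 0.755
ML = −10·log₁₀(1 − |Γ|²)

mismatch loss ≈ 1.22 dB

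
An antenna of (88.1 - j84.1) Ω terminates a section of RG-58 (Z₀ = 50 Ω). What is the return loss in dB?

Γ = (38.1 − j84.1)/(138.1 − j84.1), |Γ| = 0.571
RL = −20·log₁₀|Γ| = −20·log₁₀(0.571)

RL ≈ 4.87 dB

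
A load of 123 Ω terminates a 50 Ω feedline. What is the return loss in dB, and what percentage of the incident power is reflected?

Γ = (123 − 50)/(123 + 50) = 0.422
RL = −20·log₁₀(0.422) = 7.49 dB
P_refl/P_inc = |Γ|² = 0.178

RL ≈ 7.49 dB; 17.8% of incident power reflected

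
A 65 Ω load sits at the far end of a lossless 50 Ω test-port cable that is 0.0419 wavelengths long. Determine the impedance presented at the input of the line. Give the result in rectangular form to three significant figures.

Z_in ≈ 62.1 − j8.28 Ω

βl = 2π × 0.0419 = 15.1°
tan(βl) = tan(15.1°) = 0.27
Z_in = Z_0·(Z_L + jZ_0·tanβl)/(Z_0 + jZ_L·tanβl)
     = 50·(65 + j13.5)/(50 + j17.5)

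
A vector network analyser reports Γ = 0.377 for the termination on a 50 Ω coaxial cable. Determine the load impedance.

Z_L ≈ 111 Ω

Z_L = Z_0·(1 + Γ)/(1 − Γ) = 50·(1.38)/(0.623)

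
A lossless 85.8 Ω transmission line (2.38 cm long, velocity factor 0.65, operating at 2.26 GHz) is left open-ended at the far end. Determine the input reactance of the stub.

λ = v/f = 0.65·c / 2.26 GHz = 0.0863 m
βl = 2π·l/λ = 2π × 0.276 = 99.3°
tan(βl) = -6.11
For an open-ended stub, Z_in = −jZ_0·cot(βl) = −jZ_0/tan(βl)

X_in ≈ 14.1 Ω (inductive)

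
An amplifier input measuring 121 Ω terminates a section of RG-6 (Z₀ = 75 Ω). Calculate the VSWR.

For a purely resistive load, VSWR = R_L/Z_0 or Z_0/R_L (whichever > 1) = 121/75

VSWR ≈ 1.61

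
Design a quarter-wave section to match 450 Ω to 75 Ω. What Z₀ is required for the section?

Z_qwt = √(Z_0·R_L) = √(75 × 450) = √33750

Z_qwt ≈ 184 Ω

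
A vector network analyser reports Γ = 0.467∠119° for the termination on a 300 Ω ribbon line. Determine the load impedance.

Z_L = Z_0·(1 + Γ)/(1 − Γ) = 300·(0.774 + j0.408)/(1.23 − j0.408)

Z_L ≈ 140 + j147 Ω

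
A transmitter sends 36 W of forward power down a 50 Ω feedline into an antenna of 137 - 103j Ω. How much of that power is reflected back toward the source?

P_reflected ≈ 14.4 W

|Γ| = |(87 − j103)/(187 − j103)| = 0.632
|Γ|² = 0.399
P_refl = |Γ|²·P_inc = 14.4 W, P_del = (1 − |Γ|²)·P_inc = 21.6 W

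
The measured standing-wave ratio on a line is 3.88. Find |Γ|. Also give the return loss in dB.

|Γ| ≈ 0.59; return loss ≈ 4.58 dB

|Γ| = (S − 1)/(S + 1) = (3.88 − 1)/(3.88 + 1) = 2.88/4.88
RL = −20·log₁₀|Γ| = −20·log₁₀(0.59)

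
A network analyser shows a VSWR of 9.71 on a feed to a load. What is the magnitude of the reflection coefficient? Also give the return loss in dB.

|Γ| ≈ 0.813; return loss ≈ 1.8 dB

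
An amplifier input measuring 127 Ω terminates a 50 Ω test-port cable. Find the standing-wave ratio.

VSWR ≈ 2.54

For a purely resistive load, VSWR = R_L/Z_0 or Z_0/R_L (whichever > 1) = 127/50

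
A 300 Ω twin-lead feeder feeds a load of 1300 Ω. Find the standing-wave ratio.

VSWR ≈ 4.33

For a purely resistive load, VSWR = R_L/Z_0 or Z_0/R_L (whichever > 1) = 1300/300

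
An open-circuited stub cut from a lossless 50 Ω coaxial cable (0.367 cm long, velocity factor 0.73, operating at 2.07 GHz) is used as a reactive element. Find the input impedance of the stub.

λ = v/f = 0.73·c / 2.07 GHz = 0.106 m
βl = 2π·l/λ = 2π × 0.0347 = 12.5°
tan(βl) = 0.221
For an open-circuited stub, Z_in = −jZ_0·cot(βl) = −jZ_0/tan(βl)

Z_in ≈ −j226 Ω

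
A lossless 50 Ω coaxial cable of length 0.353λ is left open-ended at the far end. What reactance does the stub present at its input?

βl = 2π × 0.353 = 127°
tan(βl) = -1.32
For an open-ended stub, Z_in = −jZ_0·cot(βl) = −jZ_0/tan(βl)

X_in ≈ 37.8 Ω (inductive)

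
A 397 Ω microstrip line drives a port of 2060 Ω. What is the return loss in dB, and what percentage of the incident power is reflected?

Γ = (2060 − 397)/(2060 + 397) = 0.677
RL = −20·log₁₀(0.677) = 3.39 dB
P_refl/P_inc = |Γ|² = 0.458

RL ≈ 3.39 dB; 45.8% of incident power reflected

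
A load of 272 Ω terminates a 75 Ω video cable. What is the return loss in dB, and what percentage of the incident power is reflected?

Γ = (272 − 75)/(272 + 75) = 0.568
RL = −20·log₁₀(0.568) = 4.92 dB
P_refl/P_inc = |Γ|² = 0.322

RL ≈ 4.92 dB; 32.2% of incident power reflected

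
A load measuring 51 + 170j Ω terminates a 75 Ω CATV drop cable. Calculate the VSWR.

VSWR ≈ 9.6

Γ = (Z_L − Z_0)/(Z_L + Z_0) = (-24 + j170)/(126 + j170)
|Γ| = 172/212 = 0.811
VSWR = (1 + |Γ|)/(1 − |Γ|) = 1.81/0.189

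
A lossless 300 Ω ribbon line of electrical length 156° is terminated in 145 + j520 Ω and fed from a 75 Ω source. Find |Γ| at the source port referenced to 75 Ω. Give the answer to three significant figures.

tan(βl) = -0.445
Z_in = Z_0·(Z_L + jZ_0·tanβl)/(Z_0 + jZ_L·tanβl) = 54.5 + j225 Ω
Γ_s = (Z_in − Z_s)/(Z_in + Z_s) = (-20.5 + j225)/(130 + j225), |Γ_s| = 0.87

|Γ| ≈ 0.87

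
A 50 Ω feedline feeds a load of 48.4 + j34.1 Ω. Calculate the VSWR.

VSWR ≈ 1.98

Γ = (Z_L − Z_0)/(Z_L + Z_0) = (-1.6 + j34.1)/(98.4 + j34.1)
|Γ| = 34.1/104 = 0.328
VSWR = (1 + |Γ|)/(1 − |Γ|) = 1.33/0.672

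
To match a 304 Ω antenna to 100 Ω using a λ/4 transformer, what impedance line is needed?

Z_qwt ≈ 174 Ω

Z_qwt = √(Z_0·R_L) = √(100 × 304) = √30400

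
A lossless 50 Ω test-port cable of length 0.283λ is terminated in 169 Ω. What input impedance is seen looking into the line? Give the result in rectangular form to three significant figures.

Z_in ≈ 15.4 + j9.56 Ω

βl = 2π × 0.283 = 102°
tan(βl) = tan(102°) = -4.75
Z_in = Z_0·(Z_L + jZ_0·tanβl)/(Z_0 + jZ_L·tanβl)
     = 50·(169 − j238)/(50 − j803)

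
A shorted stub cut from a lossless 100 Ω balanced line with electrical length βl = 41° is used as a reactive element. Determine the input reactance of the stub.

tan(βl) = 0.869
For a shorted stub, Z_in = jZ_0·tan(βl)

X_in ≈ 86.9 Ω (inductive)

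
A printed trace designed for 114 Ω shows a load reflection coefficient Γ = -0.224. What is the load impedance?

Z_L ≈ 72.3 Ω

Z_L = Z_0·(1 + Γ)/(1 − Γ) = 114·(0.776)/(1.22)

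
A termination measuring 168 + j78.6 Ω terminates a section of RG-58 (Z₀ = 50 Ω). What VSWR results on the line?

Γ = (Z_L − Z_0)/(Z_L + Z_0) = (118 + j78.6)/(218 + j78.6)
|Γ| = 142/232 = 0.612
VSWR = (1 + |Γ|)/(1 − |Γ|) = 1.61/0.388

VSWR ≈ 4.15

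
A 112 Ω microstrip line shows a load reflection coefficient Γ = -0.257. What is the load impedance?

Z_L = Z_0·(1 + Γ)/(1 − Γ) = 112·(0.743)/(1.26)

Z_L ≈ 66.2 Ω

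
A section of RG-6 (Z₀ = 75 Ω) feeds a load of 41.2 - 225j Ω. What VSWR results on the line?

VSWR ≈ 18.7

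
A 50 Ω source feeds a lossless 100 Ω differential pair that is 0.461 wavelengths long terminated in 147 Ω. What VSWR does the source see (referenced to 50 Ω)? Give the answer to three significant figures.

βl = 2π × 0.461 = 166°
tan(βl) = -0.25
Z_in = Z_0·(Z_L + jZ_0·tanβl)/(Z_0 + jZ_L·tanβl) = 138 + j25.6 Ω
Γ_s = (Z_in − Z_s)/(Z_in + Z_s) = (87.6 + j25.6)/(188 + j25.6), |Γ_s| = 0.482
VSWR = (1 + |Γ_s|)/(1 − |Γ_s|)

VSWR ≈ 2.86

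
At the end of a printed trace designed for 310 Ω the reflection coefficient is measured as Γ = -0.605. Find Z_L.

Z_L ≈ 76.3 Ω

Z_L = Z_0·(1 + Γ)/(1 − Γ) = 310·(0.395)/(1.6)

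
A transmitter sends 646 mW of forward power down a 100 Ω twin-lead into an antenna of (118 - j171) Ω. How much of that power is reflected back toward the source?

|Γ| = |(18 − j171)/(218 − j171)| = 0.621
|Γ|² = 0.385
P_refl = |Γ|²·P_inc = 249 mW, P_del = (1 − |Γ|²)·P_inc = 397 mW

P_reflected ≈ 249 mW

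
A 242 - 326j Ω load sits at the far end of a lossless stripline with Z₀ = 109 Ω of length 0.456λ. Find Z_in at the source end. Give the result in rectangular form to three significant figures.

βl = 2π × 0.456 = 164°
tan(βl) = tan(164°) = -0.284
Z_in = Z_0·(Z_L + jZ_0·tanβl)/(Z_0 + jZ_L·tanβl)
     = 109·(242 − j357)/(16.5 − j68.7)

Z_in ≈ 623 + j234 Ω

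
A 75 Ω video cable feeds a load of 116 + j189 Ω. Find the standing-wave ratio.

VSWR ≈ 6.14

Γ = (Z_L − Z_0)/(Z_L + Z_0) = (41 + j189)/(191 + j189)
|Γ| = 193/269 = 0.72
VSWR = (1 + |Γ|)/(1 − |Γ|) = 1.72/0.28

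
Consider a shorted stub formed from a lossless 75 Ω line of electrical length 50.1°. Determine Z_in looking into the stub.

Z_in ≈ +j89.7 Ω

tan(βl) = 1.2
For a shorted stub, Z_in = jZ_0·tan(βl)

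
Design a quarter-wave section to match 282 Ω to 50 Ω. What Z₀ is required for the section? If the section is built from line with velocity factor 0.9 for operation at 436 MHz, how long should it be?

Z_qwt ≈ 119 Ω; length ≈ 15.5 cm

Z_qwt = √(Z_0·R_L) = √(50 × 282) = √14100
λ = 0.9·c/f = 0.619 m, so l = λ/4 = 0.155 m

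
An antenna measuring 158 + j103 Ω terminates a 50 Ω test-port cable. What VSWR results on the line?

Γ = (Z_L − Z_0)/(Z_L + Z_0) = (108 + j103)/(208 + j103)
|Γ| = 149/232 = 0.643
VSWR = (1 + |Γ|)/(1 − |Γ|) = 1.64/0.357

VSWR ≈ 4.6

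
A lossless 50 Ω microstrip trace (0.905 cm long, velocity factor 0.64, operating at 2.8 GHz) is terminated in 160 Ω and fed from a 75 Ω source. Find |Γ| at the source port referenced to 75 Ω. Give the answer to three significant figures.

|Γ| ≈ 0.569

λ = v/f = 0.64·c / 2.8 GHz = 0.0686 m
βl = 2π·l/λ = 2π × 0.132 = 47.5°
tan(βl) = 1.09
Z_in = Z_0·(Z_L + jZ_0·tanβl)/(Z_0 + jZ_L·tanβl) = 26.6 − j38.2 Ω
Γ_s = (Z_in − Z_s)/(Z_in + Z_s) = (-48.4 − j38.2)/(102 − j38.2), |Γ_s| = 0.569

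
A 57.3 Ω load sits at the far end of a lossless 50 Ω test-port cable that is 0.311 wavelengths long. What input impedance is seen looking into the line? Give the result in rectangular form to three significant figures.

Z_in ≈ 45.1 + j4.28 Ω

βl = 2π × 0.311 = 112°
tan(βl) = tan(112°) = -2.48
Z_in = Z_0·(Z_L + jZ_0·tanβl)/(Z_0 + jZ_L·tanβl)
     = 50·(57.3 − j124)/(50 − j142)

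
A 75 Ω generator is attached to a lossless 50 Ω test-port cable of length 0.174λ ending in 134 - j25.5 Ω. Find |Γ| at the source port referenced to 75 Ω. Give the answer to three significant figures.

βl = 2π × 0.174 = 62.6°
tan(βl) = 1.93
Z_in = Z_0·(Z_L + jZ_0·tanβl)/(Z_0 + jZ_L·tanβl) = 20.6 − j18 Ω
Γ_s = (Z_in − Z_s)/(Z_in + Z_s) = (-54.4 − j18)/(95.6 − j18), |Γ_s| = 0.589

|Γ| ≈ 0.589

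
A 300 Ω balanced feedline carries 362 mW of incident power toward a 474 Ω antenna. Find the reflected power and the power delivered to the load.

Γ = (474 − 300)/(474 + 300) = 0.225
|Γ|² = 0.0505
P_refl = |Γ|²·P_inc = 18.3 mW, P_del = (1 − |Γ|²)·P_inc = 344 mW

P_reflected ≈ 18.3 mW; P_delivered ≈ 344 mW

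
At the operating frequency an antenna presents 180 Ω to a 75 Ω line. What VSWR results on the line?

Γ = (180 − 75)/(180 + 75) = 0.412
VSWR = (1 + 0.412)/(1 − 0.412)

VSWR ≈ 2.4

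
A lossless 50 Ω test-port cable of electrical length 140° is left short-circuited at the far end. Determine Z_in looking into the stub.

tan(βl) = -0.839
For a short-circuited stub, Z_in = jZ_0·tan(βl)

Z_in ≈ −j42 Ω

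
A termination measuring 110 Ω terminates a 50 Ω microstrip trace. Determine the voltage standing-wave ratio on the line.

VSWR ≈ 2.2

For a purely resistive load, VSWR = R_L/Z_0 or Z_0/R_L (whichever > 1) = 110/50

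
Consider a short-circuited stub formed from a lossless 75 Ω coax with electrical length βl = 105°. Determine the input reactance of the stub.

X_in ≈ -280 Ω (capacitive)

tan(βl) = -3.73
For a short-circuited stub, Z_in = jZ_0·tan(βl)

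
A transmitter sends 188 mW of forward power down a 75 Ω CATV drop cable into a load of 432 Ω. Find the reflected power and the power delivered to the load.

Γ = (432 − 75)/(432 + 75) = 0.704
|Γ|² = 0.496
P_refl = |Γ|²·P_inc = 93.2 mW, P_del = (1 − |Γ|²)·P_inc = 94.8 mW

P_reflected ≈ 93.2 mW; P_delivered ≈ 94.8 mW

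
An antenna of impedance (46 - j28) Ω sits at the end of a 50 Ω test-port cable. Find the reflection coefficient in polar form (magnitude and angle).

Γ ≈ 0.283 ∠ -81.9°

Γ = (Z_L − Z_0)/(Z_L + Z_0) = (-4 − j28)/(96 − j28)
|Γ| = 28.3/100 = 0.283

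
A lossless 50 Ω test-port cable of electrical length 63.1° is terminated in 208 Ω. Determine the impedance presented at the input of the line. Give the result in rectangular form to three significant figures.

Z_in ≈ 14.9 − j23.6 Ω

tan(βl) = tan(63.1°) = 1.97
Z_in = Z_0·(Z_L + jZ_0·tanβl)/(Z_0 + jZ_L·tanβl)
     = 50·(208 + j98.6)/(50 + j410)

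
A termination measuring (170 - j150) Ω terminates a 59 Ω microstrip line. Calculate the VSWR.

VSWR ≈ 5.28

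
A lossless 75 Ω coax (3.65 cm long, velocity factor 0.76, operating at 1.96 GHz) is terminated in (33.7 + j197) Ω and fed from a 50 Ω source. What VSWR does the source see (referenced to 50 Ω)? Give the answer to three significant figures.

VSWR ≈ 12

λ = v/f = 0.76·c / 1.96 GHz = 0.116 m
βl = 2π·l/λ = 2π × 0.314 = 113°
tan(βl) = -2.36
Z_in = Z_0·(Z_L + jZ_0·tanβl)/(Z_0 + jZ_L·tanβl) = 4.18 + j3.39 Ω
Γ_s = (Z_in − Z_s)/(Z_in + Z_s) = (-45.8 + j3.39)/(54.2 + j3.39), |Γ_s| = 0.846
VSWR = (1 + |Γ_s|)/(1 − |Γ_s|)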